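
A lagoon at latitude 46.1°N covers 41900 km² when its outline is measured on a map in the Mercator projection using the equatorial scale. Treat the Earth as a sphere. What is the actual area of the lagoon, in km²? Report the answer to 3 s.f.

For Mercator, h = k = sec φ (a conformal cylindrical projection has a single point scale, 1/cos φ).
Areal scale = k² = sec²φ = 1/cos²(46.1°) = 1/0.6934² = 2.080.
True area = apparent / (areal scale) = 41900 / 2.080 ≈ 20100 km².

20100 km²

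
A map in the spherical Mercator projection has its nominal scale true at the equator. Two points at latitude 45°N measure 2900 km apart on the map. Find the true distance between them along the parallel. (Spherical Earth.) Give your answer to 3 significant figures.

2050 km

For Mercator, h = k = sec φ (a conformal cylindrical projection has a single point scale, 1/cos φ).
Along the parallel at 45°, map distances are exaggerated by k = sec 45° = 1.414.
True distance = 2900 / 1.414 = 2900 × cos 45° ≈ 2050 km.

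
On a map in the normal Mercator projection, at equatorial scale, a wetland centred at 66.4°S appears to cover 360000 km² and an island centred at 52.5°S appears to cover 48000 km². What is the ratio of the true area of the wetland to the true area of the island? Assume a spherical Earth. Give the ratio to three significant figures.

3.24

Since Mercator area scale is 1/cos²φ, the true area equals the apparent area multiplied by cos²φ.
True area of wetland: 360000 × cos²(66.4°) = 360000 × 0.1603 = 57700 km².
True area of island: 48000 × cos²(52.5°) = 48000 × 0.3706 = 17790 km².
Ratio = 57700 / 17790 ≈ 3.24.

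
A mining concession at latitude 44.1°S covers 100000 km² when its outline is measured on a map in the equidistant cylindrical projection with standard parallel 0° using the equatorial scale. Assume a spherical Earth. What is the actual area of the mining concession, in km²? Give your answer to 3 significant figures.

71800 km²

In the plate carrée (x = Rλ, y = Rφ), meridians are true-scale (h = 1) and parallels are stretched by k = sec φ.
Areal scale = h·k = 1 × sec φ; at 44.1°, h = 1.000, k = 1.393, so h·k = 1.393.
True area = apparent / (areal scale) = 100000 / 1.393 ≈ 71800 km².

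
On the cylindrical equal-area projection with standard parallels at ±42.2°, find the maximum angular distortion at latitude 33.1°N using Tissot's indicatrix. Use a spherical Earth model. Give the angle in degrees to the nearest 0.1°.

14.1°

A cylindrical equal-area projection with standard parallel φ₀ has meridian scale h = cos φ / cos φ₀ and parallel scale k = cos φ₀ / cos φ (so areas are preserved, h·k = 1).
At 33.1°: h = 1.131, k = 0.8843; principal scales a = 1.131, b = 0.8843.
sin(ω/2) = (a − b)/(a + b) = 0.2465/2.015 = 0.1223, so ω = 2 arcsin(0.1223) ≈ 14.1°.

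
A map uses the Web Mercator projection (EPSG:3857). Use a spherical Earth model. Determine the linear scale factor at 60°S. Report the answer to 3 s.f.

For Mercator, h = k = sec φ (a conformal cylindrical projection has a single point scale, 1/cos φ).
k = 1/cos 60° = 1/0.5000 = 2.000.

2.00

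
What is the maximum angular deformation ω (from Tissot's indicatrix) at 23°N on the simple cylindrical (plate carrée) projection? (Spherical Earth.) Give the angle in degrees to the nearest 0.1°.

4.7°

For the equirectangular projection with φ₀ = 0 (plate carrée), h = 1 along meridians and k = sec φ along parallels.
At 23°: h = 1.000, k = 1.086; principal scales a = 1.086, b = 1.000.
sin(ω/2) = (a − b)/(a + b) = 0.08636/2.086 = 0.04139, so ω = 2 arcsin(0.04139) ≈ 4.7°.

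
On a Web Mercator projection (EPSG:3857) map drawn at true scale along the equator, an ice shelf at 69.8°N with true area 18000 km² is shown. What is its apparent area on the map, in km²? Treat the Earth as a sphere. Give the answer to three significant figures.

For Mercator, h = k = sec φ (a conformal cylindrical projection has a single point scale, 1/cos φ).
Areal scale = k² = sec²φ = 1/cos²(69.8°) = 1/0.3453² = 8.387.
Apparent area = 18000 × 8.387 ≈ 151000 km².

151000 km²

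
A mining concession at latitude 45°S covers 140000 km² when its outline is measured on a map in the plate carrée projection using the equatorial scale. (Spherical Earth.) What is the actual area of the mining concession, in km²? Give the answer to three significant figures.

For the equirectangular projection with φ₀ = 0 (plate carrée), h = 1 along meridians and k = sec φ along parallels.
Areal scale = h·k = 1 × sec φ; at 45°, h = 1.000, k = 1.414, so h·k = 1.414.
True area = apparent / (areal scale) = 140000 / 1.414 ≈ 99000 km².

99000 km²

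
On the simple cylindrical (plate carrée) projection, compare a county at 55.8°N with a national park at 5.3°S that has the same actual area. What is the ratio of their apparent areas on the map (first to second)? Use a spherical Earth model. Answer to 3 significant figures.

For the equirectangular projection with φ₀ = 0 (plate carrée), h = 1 along meridians and k = sec φ along parallels.
Areal scale at 55.8°: h·k = 1.000 × 1.779 = 1.779.
Areal scale at 5.3°: h·k = 1.000 × 1.004 = 1.004.
Ratio = 1.779/1.004 ≈ 1.77.

1.77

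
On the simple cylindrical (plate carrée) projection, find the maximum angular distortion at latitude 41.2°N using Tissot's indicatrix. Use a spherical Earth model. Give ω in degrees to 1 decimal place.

In the plate carrée (x = Rλ, y = Rφ), meridians are true-scale (h = 1) and parallels are stretched by k = sec φ.
At 41.2°: h = 1.000, k = 1.329; principal scales a = 1.329, b = 1.000.
sin(ω/2) = (a − b)/(a + b) = 0.3291/2.329 = 0.1413, so ω = 2 arcsin(0.1413) ≈ 16.2°.

16.2°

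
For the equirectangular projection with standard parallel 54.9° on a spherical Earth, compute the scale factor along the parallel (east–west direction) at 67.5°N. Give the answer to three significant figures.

With standard parallel φ₀ = 54.9°, the equirectangular projection gives x = Rλ cos φ₀, y = Rφ, so h = 1 and k = cos 54.9° / cos φ.
k = cos 54.9° / cos 67.5° = 0.5750/0.3827 = 1.503.

1.50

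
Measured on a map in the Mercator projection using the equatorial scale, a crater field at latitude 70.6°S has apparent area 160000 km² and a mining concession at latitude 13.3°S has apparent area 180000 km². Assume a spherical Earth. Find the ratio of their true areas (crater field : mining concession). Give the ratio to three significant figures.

Mercator's areal exaggeration is sec²φ; hence true area = (apparent area) · cos²φ.
True area of crater field: 160000 × cos²(70.6°) = 160000 × 0.1103 = 17650 km².
True area of mining concession: 180000 × cos²(13.3°) = 180000 × 0.9471 = 170500 km².
Ratio = 17650 / 170500 ≈ 0.104.

0.104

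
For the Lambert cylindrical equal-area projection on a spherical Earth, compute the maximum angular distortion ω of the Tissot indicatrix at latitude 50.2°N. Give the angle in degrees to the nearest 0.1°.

The Lambert cylindrical equal-area projection is the cylindrical equal-area projection with its standard parallel at the equator (φ₀ = 0). For cylindrical equal-area with standard parallel φ₀, h = cos φ / cos φ₀ and k = cos φ₀ / cos φ, so h·k = 1.
At 50.2°: h = 0.6401, k = 1.562; principal scales a = 1.562, b = 0.6401.
sin(ω/2) = (a − b)/(a + b) = 0.9221/2.202 = 0.4187, so ω = 2 arcsin(0.4187) ≈ 49.5°.

49.5°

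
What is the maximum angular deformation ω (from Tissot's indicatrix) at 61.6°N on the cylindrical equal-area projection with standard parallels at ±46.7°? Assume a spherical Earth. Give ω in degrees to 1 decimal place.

41.0°

For cylindrical equal-area with standard parallel φ₀, h = cos φ / cos φ₀ and k = cos φ₀ / cos φ, so h·k = 1.
At 61.6°: h = 0.6935, k = 1.442; principal scales a = 1.442, b = 0.6935.
sin(ω/2) = (a − b)/(a + b) = 0.7484/2.135 = 0.3505, so ω = 2 arcsin(0.3505) ≈ 41.0°.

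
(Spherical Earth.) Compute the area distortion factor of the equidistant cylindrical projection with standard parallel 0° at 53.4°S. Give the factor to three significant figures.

1.68

In the plate carrée (x = Rλ, y = Rφ), meridians are true-scale (h = 1) and parallels are stretched by k = sec φ.
Areal scale = h·k = 1 × sec φ; at 53.4°, h = 1.000, k = 1.677, so h·k = 1.677.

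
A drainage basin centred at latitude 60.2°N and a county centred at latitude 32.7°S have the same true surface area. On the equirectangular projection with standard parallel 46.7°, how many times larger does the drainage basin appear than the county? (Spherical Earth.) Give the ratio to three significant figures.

1.69

With standard parallel φ₀ = 46.7°, the equirectangular projection gives x = Rλ cos φ₀, y = Rφ, so h = 1 and k = cos 46.7° / cos φ.
Areal scale at 60.2°: h·k = 1.000 × 1.380 = 1.380.
Areal scale at 32.7°: h·k = 1.000 × 0.8150 = 0.8150.
Ratio = 1.380/0.8150 ≈ 1.69.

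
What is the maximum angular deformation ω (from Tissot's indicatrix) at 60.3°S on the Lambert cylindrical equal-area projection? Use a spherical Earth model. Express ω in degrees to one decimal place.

The Lambert cylindrical equal-area projection is the cylindrical equal-area projection with its standard parallel at the equator (φ₀ = 0). A cylindrical equal-area projection with standard parallel φ₀ has meridian scale h = cos φ / cos φ₀ and parallel scale k = cos φ₀ / cos φ (so areas are preserved, h·k = 1).
At 60.3°: h = 0.4955, k = 2.018; principal scales a = 2.018, b = 0.4955.
sin(ω/2) = (a − b)/(a + b) = 1.523/2.514 = 0.6058, so ω = 2 arcsin(0.6058) ≈ 74.6°.

74.6°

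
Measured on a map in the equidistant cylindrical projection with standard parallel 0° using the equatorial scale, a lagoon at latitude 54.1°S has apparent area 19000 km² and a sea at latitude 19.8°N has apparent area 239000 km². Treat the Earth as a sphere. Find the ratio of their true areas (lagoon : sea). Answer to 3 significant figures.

0.0495

Plate carrée has h = 1 and k = sec φ, giving areal scale sec φ; true area = (apparent area) · cos φ.
True area of lagoon: 19000 × cos(54.1°) = 19000 × 0.5864 = 11140 km².
True area of sea: 239000 × cos(19.8°) = 239000 × 0.9409 = 224900 km².
Ratio = 11140 / 224900 ≈ 0.0495.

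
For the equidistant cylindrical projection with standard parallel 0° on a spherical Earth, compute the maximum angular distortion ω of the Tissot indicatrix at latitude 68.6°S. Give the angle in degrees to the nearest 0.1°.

Plate carrée maps x = Rλ, y = Rφ. The meridian scale is h = 1 and the parallel scale is k = 1/cos φ = sec φ.
At 68.6°: h = 1.000, k = 2.741; principal scales a = 2.741, b = 1.000.
sin(ω/2) = (a − b)/(a + b) = 1.741/3.741 = 0.4653, so ω = 2 arcsin(0.4653) ≈ 55.5°.

55.5°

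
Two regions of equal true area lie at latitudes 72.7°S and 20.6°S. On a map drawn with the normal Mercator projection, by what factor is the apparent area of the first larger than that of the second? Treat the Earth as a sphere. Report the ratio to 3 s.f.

Mercator is conformal with k = sec φ, so areal scale = k² = sec²φ.
At 72.7°: sec²(72.7°) = 1/0.2974² = 11.31.
At 20.6°: sec²(20.6°) = 1/0.9361² = 1.141.
Ratio = 11.31/1.141 = cos²(20.6°)/cos²(72.7°) ≈ 9.91.

9.91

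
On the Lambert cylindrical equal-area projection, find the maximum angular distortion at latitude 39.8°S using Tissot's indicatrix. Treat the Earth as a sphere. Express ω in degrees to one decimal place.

29.9°

The Lambert cylindrical equal-area projection is the cylindrical equal-area projection with its standard parallel at the equator (φ₀ = 0). Cylindrical equal-area (φ₀ = 0°): h = cos φ / cos 0° along meridians, k = cos 0° / cos φ along parallels; h·k = 1.
At 39.8°: h = 0.7683, k = 1.302; principal scales a = 1.302, b = 0.7683.
sin(ω/2) = (a − b)/(a + b) = 0.5333/2.070 = 0.2577, so ω = 2 arcsin(0.2577) ≈ 29.9°.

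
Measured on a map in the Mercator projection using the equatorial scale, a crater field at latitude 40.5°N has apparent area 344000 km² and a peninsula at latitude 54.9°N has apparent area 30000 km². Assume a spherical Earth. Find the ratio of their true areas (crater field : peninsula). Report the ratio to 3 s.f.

On Mercator the areal scale is sec²φ, so true area = apparent × cos²φ.
True area of crater field: 344000 × cos²(40.5°) = 344000 × 0.5782 = 198900 km².
True area of peninsula: 30000 × cos²(54.9°) = 30000 × 0.3306 = 9919 km².
Ratio = 198900 / 9919 ≈ 20.1.

20.1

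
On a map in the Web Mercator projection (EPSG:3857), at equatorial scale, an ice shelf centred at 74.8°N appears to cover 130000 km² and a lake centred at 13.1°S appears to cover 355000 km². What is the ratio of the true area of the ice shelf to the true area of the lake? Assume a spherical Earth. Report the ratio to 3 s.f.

0.0265

Since Mercator area scale is 1/cos²φ, the true area equals the apparent area multiplied by cos²φ.
True area of ice shelf: 130000 × cos²(74.8°) = 130000 × 0.06874 = 8937 km².
True area of lake: 355000 × cos²(13.1°) = 355000 × 0.9486 = 336800 km².
Ratio = 8937 / 336800 ≈ 0.0265.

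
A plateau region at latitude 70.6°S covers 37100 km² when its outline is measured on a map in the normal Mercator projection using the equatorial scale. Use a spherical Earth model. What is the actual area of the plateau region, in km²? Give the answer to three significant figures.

Mercator is conformal, so the point scale is isotropic: h = k = sec φ = 1/cos φ.
Areal scale = k² = sec²φ = 1/cos²(70.6°) = 1/0.3322² = 9.064.
True area = apparent / (areal scale) = 37100 / 9.064 ≈ 4090 km².

4090 km²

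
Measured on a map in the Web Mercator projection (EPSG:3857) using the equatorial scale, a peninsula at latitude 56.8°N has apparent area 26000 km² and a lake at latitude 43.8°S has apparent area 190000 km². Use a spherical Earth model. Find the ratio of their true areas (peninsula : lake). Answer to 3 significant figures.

0.0788

Since Mercator area scale is 1/cos²φ, the true area equals the apparent area multiplied by cos²φ.
True area of peninsula: 26000 × cos²(56.8°) = 26000 × 0.2998 = 7795 km².
True area of lake: 190000 × cos²(43.8°) = 190000 × 0.5209 = 98980 km².
Ratio = 7795 / 98980 ≈ 0.0788.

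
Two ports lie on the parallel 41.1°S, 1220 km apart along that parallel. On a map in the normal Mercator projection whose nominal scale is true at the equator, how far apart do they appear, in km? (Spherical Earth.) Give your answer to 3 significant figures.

The Mercator projection is conformal; its linear scale factor is the same in every direction and equals sec φ = 1/cos φ.
Along the parallel, k = sec 41.1° = 1/0.7536 = 1.327.
Map distance = 1220 × 1.327 ≈ 1620 km.

1620 km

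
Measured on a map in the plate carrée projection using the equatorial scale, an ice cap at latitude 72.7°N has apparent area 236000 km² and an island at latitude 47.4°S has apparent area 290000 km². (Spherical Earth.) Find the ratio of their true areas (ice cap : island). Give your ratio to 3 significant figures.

On the plate carrée, areal scale = h·k = 1 × sec φ, so true area = apparent × cos φ.
True area of ice cap: 236000 × cos(72.7°) = 236000 × 0.2974 = 70180 km².
True area of island: 290000 × cos(47.4°) = 290000 × 0.6769 = 196300 km².
Ratio = 70180 / 196300 ≈ 0.358.

0.358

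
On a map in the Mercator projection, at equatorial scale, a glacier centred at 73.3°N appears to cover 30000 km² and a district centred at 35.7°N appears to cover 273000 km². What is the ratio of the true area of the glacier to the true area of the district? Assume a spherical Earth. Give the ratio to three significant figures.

0.0138

On Mercator the areal scale is sec²φ, so true area = apparent × cos²φ.
True area of glacier: 30000 × cos²(73.3°) = 30000 × 0.08258 = 2477 km².
True area of district: 273000 × cos²(35.7°) = 273000 × 0.6595 = 180000 km².
Ratio = 2477 / 180000 ≈ 0.0138.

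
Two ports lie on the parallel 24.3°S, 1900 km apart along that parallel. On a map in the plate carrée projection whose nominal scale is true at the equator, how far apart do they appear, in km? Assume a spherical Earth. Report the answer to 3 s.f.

2080 km

Plate carrée maps x = Rλ, y = Rφ. The meridian scale is h = 1 and the parallel scale is k = 1/cos φ = sec φ.
Along the parallel, k = sec 24.3° = 1/0.9114 = 1.097.
Map distance = 1900 × 1.097 ≈ 2080 km.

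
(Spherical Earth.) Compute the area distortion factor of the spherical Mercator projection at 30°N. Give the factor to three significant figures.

Mercator is conformal, so the point scale is isotropic: h = k = sec φ = 1/cos φ.
Areal scale = k² = sec²φ = 1/cos²(30°) = 1/0.8660² = 1.333.

1.33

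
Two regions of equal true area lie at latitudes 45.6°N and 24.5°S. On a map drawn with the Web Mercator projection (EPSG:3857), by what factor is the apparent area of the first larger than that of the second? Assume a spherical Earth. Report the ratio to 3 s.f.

1.69

Mercator is conformal with k = sec φ, so areal scale = k² = sec²φ.
At 45.6°: sec²(45.6°) = 1/0.6997² = 2.043.
At 24.5°: sec²(24.5°) = 1/0.9100² = 1.208.
Ratio = 2.043/1.208 = cos²(24.5°)/cos²(45.6°) ≈ 1.69.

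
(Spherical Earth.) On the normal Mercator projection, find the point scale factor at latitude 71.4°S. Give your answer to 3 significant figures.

Mercator is conformal, so the point scale is isotropic: h = k = sec φ = 1/cos φ.
k = 1/cos 71.4° = 1/0.3190 = 3.135.

3.14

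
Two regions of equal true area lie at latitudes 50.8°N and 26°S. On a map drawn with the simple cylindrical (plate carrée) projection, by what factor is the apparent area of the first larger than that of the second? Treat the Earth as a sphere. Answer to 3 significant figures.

Plate carrée maps x = Rλ, y = Rφ. The meridian scale is h = 1 and the parallel scale is k = 1/cos φ = sec φ.
Areal scale at 50.8°: h·k = 1.000 × 1.582 = 1.582.
Areal scale at 26°: h·k = 1.000 × 1.113 = 1.113.
Ratio = 1.582/1.113 ≈ 1.42.

1.42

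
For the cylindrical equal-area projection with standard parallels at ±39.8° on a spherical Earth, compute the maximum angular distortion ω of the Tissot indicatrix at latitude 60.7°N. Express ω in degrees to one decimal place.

For cylindrical equal-area with standard parallel φ₀, h = cos φ / cos φ₀ and k = cos φ₀ / cos φ, so h·k = 1.
At 60.7°: h = 0.6370, k = 1.570; principal scales a = 1.570, b = 0.6370.
sin(ω/2) = (a − b)/(a + b) = 0.9329/2.207 = 0.4227, so ω = 2 arcsin(0.4227) ≈ 50.0°.

50.0°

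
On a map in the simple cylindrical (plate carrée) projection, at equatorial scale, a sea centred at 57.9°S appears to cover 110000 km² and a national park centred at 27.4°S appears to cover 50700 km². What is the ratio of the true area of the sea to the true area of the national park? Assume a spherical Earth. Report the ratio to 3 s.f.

On the plate carrée, areal scale = h·k = 1 × sec φ, so true area = apparent × cos φ.
True area of sea: 110000 × cos(57.9°) = 110000 × 0.5314 = 58450 km².
True area of national park: 50700 × cos(27.4°) = 50700 × 0.8878 = 45010 km².
Ratio = 58450 / 45010 ≈ 1.30.

1.30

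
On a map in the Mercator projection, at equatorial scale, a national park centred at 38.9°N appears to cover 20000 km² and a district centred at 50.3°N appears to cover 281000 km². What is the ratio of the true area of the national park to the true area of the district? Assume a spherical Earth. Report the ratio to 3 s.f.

On Mercator the areal scale is sec²φ, so true area = apparent × cos²φ.
True area of national park: 20000 × cos²(38.9°) = 20000 × 0.6057 = 12110 km².
True area of district: 281000 × cos²(50.3°) = 281000 × 0.4080 = 114700 km².
Ratio = 12110 / 114700 ≈ 0.106.

0.106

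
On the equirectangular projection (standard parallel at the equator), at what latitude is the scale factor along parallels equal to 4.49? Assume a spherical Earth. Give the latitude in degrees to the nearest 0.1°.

Plate carrée: h = 1, k = sec φ along parallels.
sec φ = 4.49  ⇒  cos φ = 0.2227  ⇒  φ ≈ 77.1°.

77.1°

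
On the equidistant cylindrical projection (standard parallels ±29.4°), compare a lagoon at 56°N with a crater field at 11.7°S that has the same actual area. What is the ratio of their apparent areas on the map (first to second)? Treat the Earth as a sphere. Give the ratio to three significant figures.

1.75

The equidistant cylindrical projection with φ₀ = 29.4° has h = 1 (meridians true) and k = cos φ₀ / cos φ along parallels.
Areal scale at 56°: h·k = 1.000 × 1.558 = 1.558.
Areal scale at 11.7°: h·k = 1.000 × 0.8897 = 0.8897.
Ratio = 1.558/0.8897 ≈ 1.75.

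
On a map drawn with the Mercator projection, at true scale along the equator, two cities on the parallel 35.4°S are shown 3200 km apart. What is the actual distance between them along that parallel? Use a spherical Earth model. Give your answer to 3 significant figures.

2610 km

Mercator is conformal, so the point scale is isotropic: h = k = sec φ = 1/cos φ.
Along the parallel at 35.4°, map distances are exaggerated by k = sec 35.4° = 1.227.
True distance = 3200 / 1.227 = 3200 × cos 35.4° ≈ 2610 km.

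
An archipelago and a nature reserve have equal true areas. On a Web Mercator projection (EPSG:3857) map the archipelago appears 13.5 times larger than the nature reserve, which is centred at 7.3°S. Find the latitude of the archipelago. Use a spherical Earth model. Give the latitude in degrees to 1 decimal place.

74.3°

Mercator areal scale is sec²φ, so apparent-area ratio = sec²φ₁ / sec²φ₂ = cos²φ₂ / cos²φ₁.
cos²φ₂ / cos²φ₁ = 13.5  ⇒  cos φ₁ = cos 7.3° / √13.5 = 0.9919/3.674 = 0.2700.
φ₁ = arccos(0.2700) ≈ 74.3°.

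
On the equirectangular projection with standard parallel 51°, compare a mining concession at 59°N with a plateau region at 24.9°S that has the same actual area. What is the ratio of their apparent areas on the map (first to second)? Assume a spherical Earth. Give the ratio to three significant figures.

1.76

With standard parallel φ₀ = 51°, the equirectangular projection gives x = Rλ cos φ₀, y = Rφ, so h = 1 and k = cos 51° / cos φ.
Areal scale at 59°: h·k = 1.000 × 1.222 = 1.222.
Areal scale at 24.9°: h·k = 1.000 × 0.6938 = 0.6938.
Ratio = 1.222/0.6938 ≈ 1.76.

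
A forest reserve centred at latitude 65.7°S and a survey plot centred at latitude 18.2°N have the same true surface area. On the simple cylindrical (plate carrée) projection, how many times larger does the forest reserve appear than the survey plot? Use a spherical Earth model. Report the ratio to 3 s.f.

2.31

For the equirectangular projection with φ₀ = 0 (plate carrée), h = 1 along meridians and k = sec φ along parallels.
Areal scale at 65.7°: h·k = 1.000 × 2.430 = 2.430.
Areal scale at 18.2°: h·k = 1.000 × 1.053 = 1.053.
Ratio = 2.430/1.053 ≈ 2.31.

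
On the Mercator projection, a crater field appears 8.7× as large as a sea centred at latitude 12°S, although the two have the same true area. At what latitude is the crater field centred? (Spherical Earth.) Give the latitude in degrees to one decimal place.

70.6°

Mercator areal scale is sec²φ, so apparent-area ratio = sec²φ₁ / sec²φ₂ = cos²φ₂ / cos²φ₁.
cos²φ₂ / cos²φ₁ = 8.7  ⇒  cos φ₁ = cos 12° / √8.7 = 0.9781/2.950 = 0.3316.
φ₁ = arccos(0.3316) ≈ 70.6°.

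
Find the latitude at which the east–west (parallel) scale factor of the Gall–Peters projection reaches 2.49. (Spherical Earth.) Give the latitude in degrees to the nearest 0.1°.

The Gall–Peters projection is cylindrical equal-area with φ₀ = 45°. Cylindrical equal-area (φ₀ = 45°): h = cos φ / cos 45° along meridians, k = cos 45° / cos φ along parallels; h·k = 1.
k = cos φ₀ / cos φ = 2.49  ⇒  cos φ = cos 45° / 2.49 = 0.2840.
φ = arccos(0.2840) ≈ 73.5°.

73.5°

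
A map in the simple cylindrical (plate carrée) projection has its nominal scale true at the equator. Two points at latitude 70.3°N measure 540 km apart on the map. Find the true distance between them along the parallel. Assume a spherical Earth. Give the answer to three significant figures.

182 km

For the equirectangular projection with φ₀ = 0 (plate carrée), h = 1 along meridians and k = sec φ along parallels.
Along the parallel at 70.3°, map distances are exaggerated by k = sec 70.3° = 2.967.
True distance = 540 / 2.967 = 540 × cos 70.3° ≈ 182 km.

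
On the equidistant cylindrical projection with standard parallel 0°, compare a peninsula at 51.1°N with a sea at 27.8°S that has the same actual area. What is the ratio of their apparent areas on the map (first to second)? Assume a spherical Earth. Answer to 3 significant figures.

1.41

Plate carrée maps x = Rλ, y = Rφ. The meridian scale is h = 1 and the parallel scale is k = 1/cos φ = sec φ.
Areal scale at 51.1°: h·k = 1.000 × 1.592 = 1.592.
Areal scale at 27.8°: h·k = 1.000 × 1.130 = 1.130.
Ratio = 1.592/1.130 ≈ 1.41.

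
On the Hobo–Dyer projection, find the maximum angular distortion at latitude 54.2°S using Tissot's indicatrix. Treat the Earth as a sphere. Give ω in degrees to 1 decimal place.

Hobo–Dyer is a cylindrical equal-area projection with standard parallels at ±37.5°. Cylindrical equal-area (φ₀ = 37.5°): h = cos φ / cos 37.5° along meridians, k = cos 37.5° / cos φ along parallels; h·k = 1.
At 54.2°: h = 0.7373, k = 1.356; principal scales a = 1.356, b = 0.7373.
sin(ω/2) = (a − b)/(a + b) = 0.6189/2.094 = 0.2956, so ω = 2 arcsin(0.2956) ≈ 34.4°.

34.4°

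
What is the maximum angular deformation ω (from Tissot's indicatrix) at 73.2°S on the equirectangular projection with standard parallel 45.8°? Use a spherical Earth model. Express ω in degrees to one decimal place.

The equidistant cylindrical projection with φ₀ = 45.8° has h = 1 (meridians true) and k = cos φ₀ / cos φ along parallels.
At 73.2°: h = 1.000, k = 2.412; principal scales a = 2.412, b = 1.000.
sin(ω/2) = (a − b)/(a + b) = 1.412/3.412 = 0.4138, so ω = 2 arcsin(0.4138) ≈ 48.9°.

48.9°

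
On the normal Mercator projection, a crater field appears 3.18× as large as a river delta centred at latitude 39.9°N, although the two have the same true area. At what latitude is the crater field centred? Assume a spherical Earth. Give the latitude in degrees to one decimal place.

64.5°

On Mercator, (apparent₁)/(apparent₂) = sec²φ₁ / sec²φ₂ when true areas are equal.
cos²φ₂ / cos²φ₁ = 3.18  ⇒  cos φ₁ = cos 39.9° / √3.18 = 0.7672/1.783 = 0.4302.
φ₁ = arccos(0.4302) ≈ 64.5°.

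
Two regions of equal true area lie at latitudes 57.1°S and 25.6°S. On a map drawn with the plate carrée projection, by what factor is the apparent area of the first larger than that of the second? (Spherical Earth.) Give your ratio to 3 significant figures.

1.66

For the equirectangular projection with φ₀ = 0 (plate carrée), h = 1 along meridians and k = sec φ along parallels.
Areal scale at 57.1°: h·k = 1.000 × 1.841 = 1.841.
Areal scale at 25.6°: h·k = 1.000 × 1.109 = 1.109.
Ratio = 1.841/1.109 ≈ 1.66.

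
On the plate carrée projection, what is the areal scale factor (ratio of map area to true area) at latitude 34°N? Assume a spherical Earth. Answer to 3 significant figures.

Plate carrée maps x = Rλ, y = Rφ. The meridian scale is h = 1 and the parallel scale is k = 1/cos φ = sec φ.
Areal scale = h·k = 1 × sec φ; at 34°, h = 1.000, k = 1.206, so h·k = 1.206.

1.21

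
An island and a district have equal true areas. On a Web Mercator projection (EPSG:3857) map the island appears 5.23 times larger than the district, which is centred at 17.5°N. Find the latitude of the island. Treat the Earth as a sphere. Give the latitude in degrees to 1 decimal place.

65.4°

Mercator areal scale is sec²φ, so apparent-area ratio = sec²φ₁ / sec²φ₂ = cos²φ₂ / cos²φ₁.
cos²φ₂ / cos²φ₁ = 5.23  ⇒  cos φ₁ = cos 17.5° / √5.23 = 0.9537/2.287 = 0.4170.
φ₁ = arccos(0.4170) ≈ 65.4°.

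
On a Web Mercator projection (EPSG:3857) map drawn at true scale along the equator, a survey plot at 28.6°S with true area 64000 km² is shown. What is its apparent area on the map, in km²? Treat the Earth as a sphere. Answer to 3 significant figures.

For Mercator, h = k = sec φ (a conformal cylindrical projection has a single point scale, 1/cos φ).
Areal scale = k² = sec²φ = 1/cos²(28.6°) = 1/0.8780² = 1.297.
Apparent area = 64000 × 1.297 ≈ 83000 km².

83000 km²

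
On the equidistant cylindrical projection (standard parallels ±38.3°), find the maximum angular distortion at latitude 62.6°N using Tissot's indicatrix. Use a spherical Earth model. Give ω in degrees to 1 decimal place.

In the equirectangular projection with standard parallel φ₀ = 38.3° (x = Rλ cos φ₀, y = Rφ), meridians are true-scale (h = 1) and the parallel scale is k = cos φ₀ / cos φ.
At 62.6°: h = 1.000, k = 1.705; principal scales a = 1.705, b = 1.000.
sin(ω/2) = (a − b)/(a + b) = 0.7053/2.705 = 0.2607, so ω = 2 arcsin(0.2607) ≈ 30.2°.

30.2°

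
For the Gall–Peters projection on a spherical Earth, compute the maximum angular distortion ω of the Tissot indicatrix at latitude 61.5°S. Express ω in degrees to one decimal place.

44.0°

The Gall–Peters projection is cylindrical equal-area with φ₀ = 45°. For cylindrical equal-area with standard parallel φ₀, h = cos φ / cos φ₀ and k = cos φ₀ / cos φ, so h·k = 1.
At 61.5°: h = 0.6748, k = 1.482; principal scales a = 1.482, b = 0.6748.
sin(ω/2) = (a − b)/(a + b) = 0.8071/2.157 = 0.3742, so ω = 2 arcsin(0.3742) ≈ 44.0°.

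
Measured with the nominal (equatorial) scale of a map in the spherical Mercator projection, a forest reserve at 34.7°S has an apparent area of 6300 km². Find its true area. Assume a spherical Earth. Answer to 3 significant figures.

4260 km²

The Mercator projection is conformal; its linear scale factor is the same in every direction and equals sec φ = 1/cos φ.
Areal scale = k² = sec²φ = 1/cos²(34.7°) = 1/0.8221² = 1.479.
True area = apparent / (areal scale) = 6300 / 1.479 ≈ 4260 km².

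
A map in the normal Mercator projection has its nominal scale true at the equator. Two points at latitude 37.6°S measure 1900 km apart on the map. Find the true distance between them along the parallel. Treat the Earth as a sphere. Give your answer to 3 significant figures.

Mercator is conformal, so the point scale is isotropic: h = k = sec φ = 1/cos φ.
Along the parallel at 37.6°, map distances are exaggerated by k = sec 37.6° = 1.262.
True distance = 1900 / 1.262 = 1900 × cos 37.6° ≈ 1510 km.

1510 km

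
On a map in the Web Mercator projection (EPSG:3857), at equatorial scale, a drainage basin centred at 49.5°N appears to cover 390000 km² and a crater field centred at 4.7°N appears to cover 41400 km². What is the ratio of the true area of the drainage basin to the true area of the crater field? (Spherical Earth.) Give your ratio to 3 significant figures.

4.00

Mercator's areal exaggeration is sec²φ; hence true area = (apparent area) · cos²φ.
True area of drainage basin: 390000 × cos²(49.5°) = 390000 × 0.4218 = 164500 km².
True area of crater field: 41400 × cos²(4.7°) = 41400 × 0.9933 = 41120 km².
Ratio = 164500 / 41120 ≈ 4.00.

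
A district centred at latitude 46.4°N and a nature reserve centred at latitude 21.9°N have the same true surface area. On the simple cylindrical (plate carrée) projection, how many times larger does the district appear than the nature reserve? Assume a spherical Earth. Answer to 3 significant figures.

Plate carrée maps x = Rλ, y = Rφ. The meridian scale is h = 1 and the parallel scale is k = 1/cos φ = sec φ.
Areal scale at 46.4°: h·k = 1.000 × 1.450 = 1.450.
Areal scale at 21.9°: h·k = 1.000 × 1.078 = 1.078.
Ratio = 1.450/1.078 ≈ 1.35.

1.35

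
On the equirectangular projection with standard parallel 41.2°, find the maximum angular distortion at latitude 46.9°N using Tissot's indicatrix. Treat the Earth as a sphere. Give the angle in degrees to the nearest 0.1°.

The equidistant cylindrical projection with φ₀ = 41.2° has h = 1 (meridians true) and k = cos φ₀ / cos φ along parallels.
At 46.9°: h = 1.000, k = 1.101; principal scales a = 1.101, b = 1.000.
sin(ω/2) = (a − b)/(a + b) = 0.1012/2.101 = 0.04816, so ω = 2 arcsin(0.04816) ≈ 5.5°.

5.5°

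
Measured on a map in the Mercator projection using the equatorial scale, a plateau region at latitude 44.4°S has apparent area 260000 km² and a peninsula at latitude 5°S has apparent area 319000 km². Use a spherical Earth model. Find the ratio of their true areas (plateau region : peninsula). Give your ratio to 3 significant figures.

On Mercator the areal scale is sec²φ, so true area = apparent × cos²φ.
True area of plateau region: 260000 × cos²(44.4°) = 260000 × 0.5105 = 132700 km².
True area of peninsula: 319000 × cos²(5°) = 319000 × 0.9924 = 316600 km².
Ratio = 132700 / 316600 ≈ 0.419.

0.419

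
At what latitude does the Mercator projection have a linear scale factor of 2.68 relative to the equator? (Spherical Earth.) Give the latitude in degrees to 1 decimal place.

Mercator scale is k = sec φ = 1/cos φ.
1/cos φ = 2.68  ⇒  cos φ = 0.3731  ⇒  φ = arccos(0.3731) ≈ 68.1°.

68.1°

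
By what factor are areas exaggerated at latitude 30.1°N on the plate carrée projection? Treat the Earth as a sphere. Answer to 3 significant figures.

Plate carrée maps x = Rλ, y = Rφ. The meridian scale is h = 1 and the parallel scale is k = 1/cos φ = sec φ.
Areal scale = h·k = 1 × sec φ; at 30.1°, h = 1.000, k = 1.156, so h·k = 1.156.

1.16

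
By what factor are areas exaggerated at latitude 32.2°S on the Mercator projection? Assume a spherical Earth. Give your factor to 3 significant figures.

Mercator is conformal, so the point scale is isotropic: h = k = sec φ = 1/cos φ.
Areal scale = k² = sec²φ = 1/cos²(32.2°) = 1/0.8462² = 1.397.

1.40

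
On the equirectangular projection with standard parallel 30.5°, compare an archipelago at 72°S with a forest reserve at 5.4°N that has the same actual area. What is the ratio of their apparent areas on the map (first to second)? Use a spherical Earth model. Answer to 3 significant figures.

3.22

The equidistant cylindrical projection with φ₀ = 30.5° has h = 1 (meridians true) and k = cos φ₀ / cos φ along parallels.
Areal scale at 72°: h·k = 1.000 × 2.788 = 2.788.
Areal scale at 5.4°: h·k = 1.000 × 0.8655 = 0.8655.
Ratio = 2.788/0.8655 ≈ 3.22.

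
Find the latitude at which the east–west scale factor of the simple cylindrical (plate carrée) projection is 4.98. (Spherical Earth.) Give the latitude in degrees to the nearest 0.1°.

Plate carrée: h = 1, k = sec φ along parallels.
sec φ = 4.98  ⇒  cos φ = 0.2008  ⇒  φ ≈ 78.4°.

78.4°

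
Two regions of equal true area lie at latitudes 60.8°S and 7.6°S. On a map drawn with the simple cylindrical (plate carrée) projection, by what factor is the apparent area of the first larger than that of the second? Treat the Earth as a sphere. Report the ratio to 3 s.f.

2.03

Plate carrée maps x = Rλ, y = Rφ. The meridian scale is h = 1 and the parallel scale is k = 1/cos φ = sec φ.
Areal scale at 60.8°: h·k = 1.000 × 2.050 = 2.050.
Areal scale at 7.6°: h·k = 1.000 × 1.009 = 1.009.
Ratio = 2.050/1.009 ≈ 2.03.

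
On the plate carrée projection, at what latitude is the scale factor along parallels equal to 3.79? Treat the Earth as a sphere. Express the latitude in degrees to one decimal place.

74.7°

Plate carrée: h = 1, k = sec φ along parallels.
sec φ = 3.79  ⇒  cos φ = 0.2639  ⇒  φ ≈ 74.7°.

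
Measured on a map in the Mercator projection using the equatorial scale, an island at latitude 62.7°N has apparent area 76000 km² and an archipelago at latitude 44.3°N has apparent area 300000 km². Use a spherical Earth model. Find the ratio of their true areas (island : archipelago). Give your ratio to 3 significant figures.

On Mercator the areal scale is sec²φ, so true area = apparent × cos²φ.
True area of island: 76000 × cos²(62.7°) = 76000 × 0.2104 = 15990 km².
True area of archipelago: 300000 × cos²(44.3°) = 300000 × 0.5122 = 153700 km².
Ratio = 15990 / 153700 ≈ 0.104.

0.104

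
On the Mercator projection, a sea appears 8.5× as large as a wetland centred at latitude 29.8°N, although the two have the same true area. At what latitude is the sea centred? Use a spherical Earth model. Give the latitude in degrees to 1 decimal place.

Mercator areal scale is sec²φ, so apparent-area ratio = sec²φ₁ / sec²φ₂ = cos²φ₂ / cos²φ₁.
cos²φ₂ / cos²φ₁ = 8.5  ⇒  cos φ₁ = cos 29.8° / √8.5 = 0.8678/2.915 = 0.2976.
φ₁ = arccos(0.2976) ≈ 72.7°.

72.7°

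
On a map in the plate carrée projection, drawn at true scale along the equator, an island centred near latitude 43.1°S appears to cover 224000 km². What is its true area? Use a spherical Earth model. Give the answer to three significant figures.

164000 km²

In the plate carrée (x = Rλ, y = Rφ), meridians are true-scale (h = 1) and parallels are stretched by k = sec φ.
Areal scale = h·k = 1 × sec φ; at 43.1°, h = 1.000, k = 1.370, so h·k = 1.370.
True area = apparent / (areal scale) = 224000 / 1.370 ≈ 164000 km².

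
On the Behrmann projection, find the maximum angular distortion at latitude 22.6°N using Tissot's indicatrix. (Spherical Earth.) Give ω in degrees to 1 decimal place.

The Behrmann projection is cylindrical equal-area with φ₀ = 30°. Cylindrical equal-area (φ₀ = 30°): h = cos φ / cos 30° along meridians, k = cos 30° / cos φ along parallels; h·k = 1.
At 22.6°: h = 1.066, k = 0.9381; principal scales a = 1.066, b = 0.9381.
sin(ω/2) = (a − b)/(a + b) = 0.1280/2.004 = 0.06386, so ω = 2 arcsin(0.06386) ≈ 7.3°.

7.3°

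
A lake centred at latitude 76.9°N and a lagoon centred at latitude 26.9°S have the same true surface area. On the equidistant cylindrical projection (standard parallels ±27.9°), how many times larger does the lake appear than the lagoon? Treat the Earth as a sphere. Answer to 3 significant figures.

3.93

The equidistant cylindrical projection with φ₀ = 27.9° has h = 1 (meridians true) and k = cos φ₀ / cos φ along parallels.
Areal scale at 76.9°: h·k = 1.000 × 3.899 = 3.899.
Areal scale at 26.9°: h·k = 1.000 × 0.9910 = 0.9910.
Ratio = 3.899/0.9910 ≈ 3.93.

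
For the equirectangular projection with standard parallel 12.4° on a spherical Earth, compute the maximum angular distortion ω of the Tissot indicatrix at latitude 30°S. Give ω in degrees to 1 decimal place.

With standard parallel φ₀ = 12.4°, the equirectangular projection gives x = Rλ cos φ₀, y = Rφ, so h = 1 and k = cos 12.4° / cos φ.
At 30°: h = 1.000, k = 1.128; principal scales a = 1.128, b = 1.000.
sin(ω/2) = (a − b)/(a + b) = 0.1278/2.128 = 0.06005, so ω = 2 arcsin(0.06005) ≈ 6.9°.

6.9°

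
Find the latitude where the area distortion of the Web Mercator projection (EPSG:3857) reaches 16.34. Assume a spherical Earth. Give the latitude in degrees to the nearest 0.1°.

Mercator areal scale is sec²φ.
sec²φ = 16.34  ⇒  cos²φ = 0.06120  ⇒  cos φ = 0.2474.
φ = arccos(0.2474) ≈ 75.7°.

75.7°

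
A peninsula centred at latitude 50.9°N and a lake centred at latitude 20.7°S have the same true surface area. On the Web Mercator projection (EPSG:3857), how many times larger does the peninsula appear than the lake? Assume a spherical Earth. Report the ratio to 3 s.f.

Mercator is conformal with k = sec φ, so areal scale = k² = sec²φ.
At 50.9°: sec²(50.9°) = 1/0.6307² = 2.514.
At 20.7°: sec²(20.7°) = 1/0.9354² = 1.143.
Ratio = 2.514/1.143 = cos²(20.7°)/cos²(50.9°) ≈ 2.20.

2.20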